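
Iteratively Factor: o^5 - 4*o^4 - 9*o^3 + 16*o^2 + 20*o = (o - 5)*(o^4 + o^3 - 4*o^2 - 4*o) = o*(o - 5)*(o^3 + o^2 - 4*o - 4) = o*(o - 5)*(o - 2)*(o^2 + 3*o + 2) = o*(o - 5)*(o - 2)*(o + 1)*(o + 2)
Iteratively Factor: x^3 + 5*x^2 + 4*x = (x + 1)*(x^2 + 4*x) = (x + 1)*(x + 4)*(x)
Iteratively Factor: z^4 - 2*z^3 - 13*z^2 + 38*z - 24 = (z - 2)*(z^3 - 13*z + 12) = (z - 2)*(z - 1)*(z^2 + z - 12) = (z - 2)*(z - 1)*(z + 4)*(z - 3)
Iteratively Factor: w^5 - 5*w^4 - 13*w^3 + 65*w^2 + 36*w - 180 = (w - 2)*(w^4 - 3*w^3 - 19*w^2 + 27*w + 90) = (w - 2)*(w + 3)*(w^3 - 6*w^2 - w + 30) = (w - 2)*(w + 2)*(w + 3)*(w^2 - 8*w + 15) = (w - 3)*(w - 2)*(w + 2)*(w + 3)*(w - 5)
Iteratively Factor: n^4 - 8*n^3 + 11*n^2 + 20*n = (n - 5)*(n^3 - 3*n^2 - 4*n) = n*(n - 5)*(n^2 - 3*n - 4) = n*(n - 5)*(n - 4)*(n + 1)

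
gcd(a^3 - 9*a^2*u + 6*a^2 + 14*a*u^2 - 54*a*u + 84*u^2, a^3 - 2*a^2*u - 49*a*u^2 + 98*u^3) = a^2 - 9*a*u + 14*u^2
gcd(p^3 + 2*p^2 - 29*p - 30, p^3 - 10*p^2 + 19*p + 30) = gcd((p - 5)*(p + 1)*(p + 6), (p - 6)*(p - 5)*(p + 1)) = p^2 - 4*p - 5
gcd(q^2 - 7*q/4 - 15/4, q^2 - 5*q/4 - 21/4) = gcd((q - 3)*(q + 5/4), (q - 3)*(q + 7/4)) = q - 3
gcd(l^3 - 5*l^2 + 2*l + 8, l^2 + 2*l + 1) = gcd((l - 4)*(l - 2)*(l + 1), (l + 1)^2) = l + 1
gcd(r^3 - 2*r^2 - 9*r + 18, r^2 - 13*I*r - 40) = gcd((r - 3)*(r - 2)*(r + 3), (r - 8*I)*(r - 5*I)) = 1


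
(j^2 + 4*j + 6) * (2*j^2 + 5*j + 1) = 2*j^4 + 13*j^3 + 33*j^2 + 34*j + 6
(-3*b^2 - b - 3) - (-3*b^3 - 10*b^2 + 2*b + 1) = 3*b^3 + 7*b^2 - 3*b - 4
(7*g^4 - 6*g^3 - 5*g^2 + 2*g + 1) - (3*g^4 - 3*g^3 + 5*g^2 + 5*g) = 4*g^4 - 3*g^3 - 10*g^2 - 3*g + 1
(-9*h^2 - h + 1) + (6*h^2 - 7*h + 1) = -3*h^2 - 8*h + 2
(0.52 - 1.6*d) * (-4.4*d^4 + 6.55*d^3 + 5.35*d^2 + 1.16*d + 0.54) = 7.04*d^5 - 12.768*d^4 - 5.154*d^3 + 0.926*d^2 - 0.2608*d + 0.2808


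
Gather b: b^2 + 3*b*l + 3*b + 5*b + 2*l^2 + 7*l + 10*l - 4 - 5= b^2 + b*(3*l + 8) + 2*l^2 + 17*l - 9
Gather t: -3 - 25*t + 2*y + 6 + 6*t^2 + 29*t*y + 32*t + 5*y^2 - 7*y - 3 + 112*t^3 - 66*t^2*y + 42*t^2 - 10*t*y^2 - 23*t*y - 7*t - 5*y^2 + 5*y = 112*t^3 + t^2*(48 - 66*y) + t*(-10*y^2 + 6*y)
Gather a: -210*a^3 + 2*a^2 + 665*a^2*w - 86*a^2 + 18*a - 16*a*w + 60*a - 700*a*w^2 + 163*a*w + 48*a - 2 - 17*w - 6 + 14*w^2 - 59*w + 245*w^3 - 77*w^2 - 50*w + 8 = -210*a^3 + a^2*(665*w - 84) + a*(-700*w^2 + 147*w + 126) + 245*w^3 - 63*w^2 - 126*w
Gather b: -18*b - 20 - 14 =-18*b - 34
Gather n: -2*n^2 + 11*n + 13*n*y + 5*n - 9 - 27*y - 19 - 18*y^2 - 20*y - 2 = -2*n^2 + n*(13*y + 16) - 18*y^2 - 47*y - 30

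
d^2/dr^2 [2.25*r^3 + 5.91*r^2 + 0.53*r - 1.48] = 13.5*r + 11.82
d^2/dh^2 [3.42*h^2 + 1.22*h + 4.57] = 6.84000000000000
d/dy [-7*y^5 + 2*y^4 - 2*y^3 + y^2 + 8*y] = -35*y^4 + 8*y^3 - 6*y^2 + 2*y + 8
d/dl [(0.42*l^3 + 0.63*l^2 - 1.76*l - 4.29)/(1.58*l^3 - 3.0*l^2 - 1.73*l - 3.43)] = (-2.2554*l^4 + 4.1084*l^3 + 9.6429*l^2 - 30.0618*l - 1.3849)/(2.4964*l^6 - 9.48*l^5 + 3.5332*l^4 - 0.458800000000002*l^3 + 23.5729*l^2 + 11.8678*l + 11.7649)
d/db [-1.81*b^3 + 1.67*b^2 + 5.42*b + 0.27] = -5.43*b^2 + 3.34*b + 5.42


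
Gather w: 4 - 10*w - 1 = 3 - 10*w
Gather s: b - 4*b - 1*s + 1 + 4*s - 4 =-3*b + 3*s - 3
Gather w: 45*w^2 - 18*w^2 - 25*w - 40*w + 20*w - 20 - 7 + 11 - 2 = 27*w^2 - 45*w - 18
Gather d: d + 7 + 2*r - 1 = d + 2*r + 6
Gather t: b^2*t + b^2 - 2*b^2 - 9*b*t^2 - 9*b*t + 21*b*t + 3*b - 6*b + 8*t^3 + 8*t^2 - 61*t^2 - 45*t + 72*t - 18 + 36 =-b^2 - 3*b + 8*t^3 + t^2*(-9*b - 53) + t*(b^2 + 12*b + 27) + 18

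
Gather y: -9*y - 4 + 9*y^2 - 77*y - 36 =9*y^2 - 86*y - 40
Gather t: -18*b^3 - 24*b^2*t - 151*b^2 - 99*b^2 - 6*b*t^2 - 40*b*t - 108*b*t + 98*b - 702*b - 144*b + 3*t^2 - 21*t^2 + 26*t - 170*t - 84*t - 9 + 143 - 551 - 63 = -18*b^3 - 250*b^2 - 748*b + t^2*(-6*b - 18) + t*(-24*b^2 - 148*b - 228) - 480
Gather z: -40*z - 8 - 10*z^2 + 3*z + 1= -10*z^2 - 37*z - 7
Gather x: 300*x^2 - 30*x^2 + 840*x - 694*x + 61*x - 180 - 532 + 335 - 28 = 270*x^2 + 207*x - 405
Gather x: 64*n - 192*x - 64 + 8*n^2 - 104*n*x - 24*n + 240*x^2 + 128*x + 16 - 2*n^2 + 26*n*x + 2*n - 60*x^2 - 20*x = 6*n^2 + 42*n + 180*x^2 + x*(-78*n - 84) - 48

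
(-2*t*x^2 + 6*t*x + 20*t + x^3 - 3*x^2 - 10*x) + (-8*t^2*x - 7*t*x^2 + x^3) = -8*t^2*x - 9*t*x^2 + 6*t*x + 20*t + 2*x^3 - 3*x^2 - 10*x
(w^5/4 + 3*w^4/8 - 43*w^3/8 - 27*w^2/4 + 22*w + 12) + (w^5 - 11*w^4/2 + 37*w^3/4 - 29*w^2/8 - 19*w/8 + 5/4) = 5*w^5/4 - 41*w^4/8 + 31*w^3/8 - 83*w^2/8 + 157*w/8 + 53/4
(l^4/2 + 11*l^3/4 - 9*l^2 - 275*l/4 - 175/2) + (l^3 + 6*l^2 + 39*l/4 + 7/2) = l^4/2 + 15*l^3/4 - 3*l^2 - 59*l - 84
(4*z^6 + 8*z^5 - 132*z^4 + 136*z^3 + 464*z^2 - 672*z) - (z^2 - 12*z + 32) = 4*z^6 + 8*z^5 - 132*z^4 + 136*z^3 + 463*z^2 - 660*z - 32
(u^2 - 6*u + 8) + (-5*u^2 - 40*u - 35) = -4*u^2 - 46*u - 27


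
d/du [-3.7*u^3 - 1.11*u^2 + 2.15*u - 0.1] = -11.1*u^2 - 2.22*u + 2.15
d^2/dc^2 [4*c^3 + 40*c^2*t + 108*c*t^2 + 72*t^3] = 24*c + 80*t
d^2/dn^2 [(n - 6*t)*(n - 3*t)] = 2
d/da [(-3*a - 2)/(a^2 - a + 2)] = (-3*a^2 + 3*a + (2*a - 1)*(3*a + 2) - 6)/(a^2 - a + 2)^2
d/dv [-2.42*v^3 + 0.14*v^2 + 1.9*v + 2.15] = -7.26*v^2 + 0.28*v + 1.9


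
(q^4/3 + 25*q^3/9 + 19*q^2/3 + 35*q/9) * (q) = q^5/3 + 25*q^4/9 + 19*q^3/3 + 35*q^2/9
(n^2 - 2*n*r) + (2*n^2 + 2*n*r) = 3*n^2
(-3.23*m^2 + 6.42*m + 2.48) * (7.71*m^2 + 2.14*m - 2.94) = -24.9033*m^4 + 42.586*m^3 + 42.3558*m^2 - 13.5676*m - 7.2912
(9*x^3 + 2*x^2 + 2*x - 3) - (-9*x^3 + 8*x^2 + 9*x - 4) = 18*x^3 - 6*x^2 - 7*x + 1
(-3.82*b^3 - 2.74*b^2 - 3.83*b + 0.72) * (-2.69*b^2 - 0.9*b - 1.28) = 10.2758*b^5 + 10.8086*b^4 + 17.6583*b^3 + 5.0174*b^2 + 4.2544*b - 0.9216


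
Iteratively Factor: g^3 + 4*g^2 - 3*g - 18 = (g - 2)*(g^2 + 6*g + 9) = (g - 2)*(g + 3)*(g + 3)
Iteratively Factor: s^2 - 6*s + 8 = (s - 4)*(s - 2)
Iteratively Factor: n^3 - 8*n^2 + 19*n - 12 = (n - 3)*(n^2 - 5*n + 4) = (n - 3)*(n - 1)*(n - 4)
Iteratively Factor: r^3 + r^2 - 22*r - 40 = (r + 4)*(r^2 - 3*r - 10) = (r - 5)*(r + 4)*(r + 2)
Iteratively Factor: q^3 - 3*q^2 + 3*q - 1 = (q - 1)*(q^2 - 2*q + 1) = (q - 1)^2*(q - 1)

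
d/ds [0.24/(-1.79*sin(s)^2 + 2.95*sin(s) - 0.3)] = (0.8592*sin(s) - 0.708)*cos(s)/(1.79*sin(s)^2 - 2.95*sin(s) + 0.3)^2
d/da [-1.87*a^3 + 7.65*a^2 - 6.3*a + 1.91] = -5.61*a^2 + 15.3*a - 6.3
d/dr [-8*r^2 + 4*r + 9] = 4 - 16*r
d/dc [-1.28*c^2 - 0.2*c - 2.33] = -2.56*c - 0.2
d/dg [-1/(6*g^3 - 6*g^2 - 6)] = g*(3*g - 2)/(6*(-g^3 + g^2 + 1)^2)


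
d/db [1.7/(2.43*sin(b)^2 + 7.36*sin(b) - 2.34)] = -(8.262*sin(b) + 12.512)*cos(b)/(2.43*sin(b)^2 + 7.36*sin(b) - 2.34)^2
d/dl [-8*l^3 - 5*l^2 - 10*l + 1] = -24*l^2 - 10*l - 10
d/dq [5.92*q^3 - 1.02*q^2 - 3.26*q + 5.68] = 17.76*q^2 - 2.04*q - 3.26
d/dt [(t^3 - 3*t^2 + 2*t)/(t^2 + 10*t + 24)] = (t^4 + 20*t^3 + 40*t^2 - 144*t + 48)/(t^4 + 20*t^3 + 148*t^2 + 480*t + 576)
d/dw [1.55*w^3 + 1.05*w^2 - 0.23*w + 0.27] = 4.65*w^2 + 2.1*w - 0.23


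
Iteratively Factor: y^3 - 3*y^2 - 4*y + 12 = (y - 2)*(y^2 - y - 6) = (y - 2)*(y + 2)*(y - 3)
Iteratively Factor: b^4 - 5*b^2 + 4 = (b + 2)*(b^3 - 2*b^2 - b + 2) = (b + 1)*(b + 2)*(b^2 - 3*b + 2) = (b - 1)*(b + 1)*(b + 2)*(b - 2)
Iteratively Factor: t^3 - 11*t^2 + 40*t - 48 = (t - 4)*(t^2 - 7*t + 12) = (t - 4)^2*(t - 3)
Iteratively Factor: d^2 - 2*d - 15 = (d + 3)*(d - 5)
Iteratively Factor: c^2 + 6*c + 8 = (c + 4)*(c + 2)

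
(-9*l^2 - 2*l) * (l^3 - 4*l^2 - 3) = -9*l^5 + 34*l^4 + 8*l^3 + 27*l^2 + 6*l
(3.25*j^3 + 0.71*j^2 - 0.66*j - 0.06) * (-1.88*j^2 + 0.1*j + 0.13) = -6.11*j^5 - 1.0098*j^4 + 1.7343*j^3 + 0.1391*j^2 - 0.0918*j - 0.0078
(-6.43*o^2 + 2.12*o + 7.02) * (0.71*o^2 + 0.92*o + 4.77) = -4.5653*o^4 - 4.4104*o^3 - 23.7365*o^2 + 16.5708*o + 33.4854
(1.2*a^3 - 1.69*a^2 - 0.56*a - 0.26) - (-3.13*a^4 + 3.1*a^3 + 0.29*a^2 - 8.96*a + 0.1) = 3.13*a^4 - 1.9*a^3 - 1.98*a^2 + 8.4*a - 0.36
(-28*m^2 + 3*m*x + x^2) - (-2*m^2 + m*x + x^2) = -26*m^2 + 2*m*x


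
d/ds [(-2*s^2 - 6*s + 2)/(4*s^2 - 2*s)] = (7*s^2 - 4*s + 1)/(s^2*(4*s^2 - 4*s + 1))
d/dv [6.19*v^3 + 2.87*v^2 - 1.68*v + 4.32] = 18.57*v^2 + 5.74*v - 1.68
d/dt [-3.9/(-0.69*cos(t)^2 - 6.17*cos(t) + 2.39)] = (5.382*cos(t) + 24.063)*sin(t)/(0.69*cos(t)^2 + 6.17*cos(t) - 2.39)^2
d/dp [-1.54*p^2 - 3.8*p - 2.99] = -3.08*p - 3.8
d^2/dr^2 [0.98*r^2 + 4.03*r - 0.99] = 1.96000000000000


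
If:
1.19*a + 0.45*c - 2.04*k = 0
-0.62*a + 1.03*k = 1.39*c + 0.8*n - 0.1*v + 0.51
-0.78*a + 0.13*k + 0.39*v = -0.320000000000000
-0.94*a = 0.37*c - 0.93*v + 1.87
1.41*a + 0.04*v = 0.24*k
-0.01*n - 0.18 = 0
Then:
No Solution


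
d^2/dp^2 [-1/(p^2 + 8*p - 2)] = 2*(p^2 + 8*p - 4*(p + 4)^2 - 2)/(p^2 + 8*p - 2)^3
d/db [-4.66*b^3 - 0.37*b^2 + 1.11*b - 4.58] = -13.98*b^2 - 0.74*b + 1.11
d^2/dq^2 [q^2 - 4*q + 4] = 2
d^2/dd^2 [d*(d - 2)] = 2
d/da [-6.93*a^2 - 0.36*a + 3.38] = -13.86*a - 0.36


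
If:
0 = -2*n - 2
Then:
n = -1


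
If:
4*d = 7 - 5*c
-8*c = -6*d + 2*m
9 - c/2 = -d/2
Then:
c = 79/9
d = -83/9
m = -565/9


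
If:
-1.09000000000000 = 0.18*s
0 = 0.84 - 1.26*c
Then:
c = 0.67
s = -6.06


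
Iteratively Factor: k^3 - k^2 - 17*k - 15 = (k + 1)*(k^2 - 2*k - 15) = (k + 1)*(k + 3)*(k - 5)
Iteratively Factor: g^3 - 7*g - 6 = (g - 3)*(g^2 + 3*g + 2) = (g - 3)*(g + 1)*(g + 2)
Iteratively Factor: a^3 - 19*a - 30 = (a + 2)*(a^2 - 2*a - 15) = (a + 2)*(a + 3)*(a - 5)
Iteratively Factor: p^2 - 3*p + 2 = (p - 1)*(p - 2)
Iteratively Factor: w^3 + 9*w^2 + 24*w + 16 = (w + 4)*(w^2 + 5*w + 4) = (w + 4)^2*(w + 1)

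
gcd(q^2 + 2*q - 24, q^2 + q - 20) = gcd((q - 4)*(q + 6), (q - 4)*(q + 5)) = q - 4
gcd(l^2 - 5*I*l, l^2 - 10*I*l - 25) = l - 5*I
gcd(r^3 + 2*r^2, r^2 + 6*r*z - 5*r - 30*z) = 1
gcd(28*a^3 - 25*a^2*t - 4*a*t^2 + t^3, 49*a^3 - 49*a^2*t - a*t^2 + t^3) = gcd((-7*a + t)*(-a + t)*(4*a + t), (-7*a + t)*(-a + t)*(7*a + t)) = 7*a^2 - 8*a*t + t^2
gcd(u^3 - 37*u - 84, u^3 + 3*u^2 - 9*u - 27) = u + 3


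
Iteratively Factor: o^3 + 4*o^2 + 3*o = (o)*(o^2 + 4*o + 3) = o*(o + 1)*(o + 3)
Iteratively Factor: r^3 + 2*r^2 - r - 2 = (r - 1)*(r^2 + 3*r + 2) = (r - 1)*(r + 2)*(r + 1)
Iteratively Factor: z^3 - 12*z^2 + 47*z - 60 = (z - 4)*(z^2 - 8*z + 15) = (z - 4)*(z - 3)*(z - 5)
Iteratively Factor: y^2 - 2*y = (y)*(y - 2)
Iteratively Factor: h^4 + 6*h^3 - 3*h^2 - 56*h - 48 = (h - 3)*(h^3 + 9*h^2 + 24*h + 16) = (h - 3)*(h + 1)*(h^2 + 8*h + 16) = (h - 3)*(h + 1)*(h + 4)*(h + 4)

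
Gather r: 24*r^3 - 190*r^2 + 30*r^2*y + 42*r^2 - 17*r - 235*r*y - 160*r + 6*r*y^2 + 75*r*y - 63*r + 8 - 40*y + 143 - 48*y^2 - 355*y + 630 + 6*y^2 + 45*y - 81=24*r^3 + r^2*(30*y - 148) + r*(6*y^2 - 160*y - 240) - 42*y^2 - 350*y + 700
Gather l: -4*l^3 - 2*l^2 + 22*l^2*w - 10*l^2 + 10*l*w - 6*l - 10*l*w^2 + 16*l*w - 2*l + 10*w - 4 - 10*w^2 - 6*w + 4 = -4*l^3 + l^2*(22*w - 12) + l*(-10*w^2 + 26*w - 8) - 10*w^2 + 4*w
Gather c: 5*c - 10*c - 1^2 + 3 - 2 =-5*c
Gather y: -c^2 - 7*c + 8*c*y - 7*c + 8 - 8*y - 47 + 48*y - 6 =-c^2 - 14*c + y*(8*c + 40) - 45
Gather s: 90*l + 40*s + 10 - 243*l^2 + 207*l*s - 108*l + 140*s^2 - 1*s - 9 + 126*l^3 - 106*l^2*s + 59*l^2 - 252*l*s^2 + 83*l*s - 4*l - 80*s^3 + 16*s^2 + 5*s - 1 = 126*l^3 - 184*l^2 - 22*l - 80*s^3 + s^2*(156 - 252*l) + s*(-106*l^2 + 290*l + 44)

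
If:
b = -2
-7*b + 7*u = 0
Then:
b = -2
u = -2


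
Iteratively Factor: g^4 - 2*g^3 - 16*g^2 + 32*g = (g - 2)*(g^3 - 16*g) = g*(g - 2)*(g^2 - 16) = g*(g - 2)*(g + 4)*(g - 4)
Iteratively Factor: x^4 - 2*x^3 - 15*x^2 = (x)*(x^3 - 2*x^2 - 15*x) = x*(x + 3)*(x^2 - 5*x) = x^2*(x + 3)*(x - 5)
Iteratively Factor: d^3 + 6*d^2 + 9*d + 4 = (d + 4)*(d^2 + 2*d + 1) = (d + 1)*(d + 4)*(d + 1)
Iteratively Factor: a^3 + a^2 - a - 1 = (a + 1)*(a^2 - 1) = (a + 1)^2*(a - 1)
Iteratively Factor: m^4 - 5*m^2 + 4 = (m + 1)*(m^3 - m^2 - 4*m + 4) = (m - 1)*(m + 1)*(m^2 - 4) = (m - 2)*(m - 1)*(m + 1)*(m + 2)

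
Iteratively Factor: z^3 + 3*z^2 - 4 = (z + 2)*(z^2 + z - 2) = (z - 1)*(z + 2)*(z + 2)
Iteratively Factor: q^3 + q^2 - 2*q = (q - 1)*(q^2 + 2*q) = (q - 1)*(q + 2)*(q)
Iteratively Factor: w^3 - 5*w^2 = (w - 5)*(w^2) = w*(w - 5)*(w)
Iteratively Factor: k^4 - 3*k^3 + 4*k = (k - 2)*(k^3 - k^2 - 2*k) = (k - 2)*(k + 1)*(k^2 - 2*k) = k*(k - 2)*(k + 1)*(k - 2)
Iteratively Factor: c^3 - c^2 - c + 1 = (c - 1)*(c^2 - 1) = (c - 1)^2*(c + 1)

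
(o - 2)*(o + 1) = o^2 - o - 2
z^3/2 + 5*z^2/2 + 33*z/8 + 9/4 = (z/2 + 1)*(z + 3/2)^2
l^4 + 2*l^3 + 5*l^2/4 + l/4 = l*(l + 1/2)^2*(l + 1)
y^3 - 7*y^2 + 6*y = y*(y - 6)*(y - 1)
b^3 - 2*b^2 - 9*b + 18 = (b - 3)*(b - 2)*(b + 3)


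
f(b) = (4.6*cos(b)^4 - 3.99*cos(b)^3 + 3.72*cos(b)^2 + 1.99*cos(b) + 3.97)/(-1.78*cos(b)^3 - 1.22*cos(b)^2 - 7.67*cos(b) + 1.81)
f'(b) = (-5.34*sin(b)*cos(b)^2 - 2.44*sin(b)*cos(b) - 7.67*sin(b))*(4.6*cos(b)^4 - 3.99*cos(b)^3 + 3.72*cos(b)^2 + 1.99*cos(b) + 3.97)/(-1.78*cos(b)^3 - 1.22*cos(b)^2 - 7.67*cos(b) + 1.81)^2 + (-18.4*sin(b)*cos(b)^3 + 11.97*sin(b)*cos(b)^2 - 7.44*sin(b)*cos(b) - 1.99*sin(b))/(-1.78*cos(b)^3 - 1.22*cos(b)^2 - 7.67*cos(b) + 1.81) = (8.188*cos(b)^6 + 11.224*cos(b)^5 + 94.3566*cos(b)^4 - 101.595*cos(b)^3 + 26.5705*cos(b)^2 - 23.1532*cos(b) - 34.0518)*sin(b)/(3.1684*cos(b)^6 + 4.3432*cos(b)^5 + 28.7936*cos(b)^4 + 12.2712*cos(b)^3 + 54.4125*cos(b)^2 - 27.7654*cos(b) + 3.2761)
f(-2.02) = 0.85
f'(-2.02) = 0.26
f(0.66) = -1.31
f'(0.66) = -0.77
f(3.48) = 1.31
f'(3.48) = -0.63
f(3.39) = 1.36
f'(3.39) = -0.49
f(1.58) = 2.10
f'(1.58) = -9.57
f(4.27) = 0.85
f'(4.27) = 0.30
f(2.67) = 1.22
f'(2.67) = 0.78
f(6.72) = -1.20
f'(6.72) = -0.26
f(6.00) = -1.17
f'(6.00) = 0.11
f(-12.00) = -1.25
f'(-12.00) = -0.49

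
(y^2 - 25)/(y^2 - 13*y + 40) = (y + 5)/(y - 8)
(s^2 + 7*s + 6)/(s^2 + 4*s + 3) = (s + 6)/(s + 3)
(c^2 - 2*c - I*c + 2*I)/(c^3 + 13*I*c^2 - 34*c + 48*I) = (c - 2)/(c^2 + 14*I*c - 48)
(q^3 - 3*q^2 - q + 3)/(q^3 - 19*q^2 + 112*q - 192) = (q^2 - 1)/(q^2 - 16*q + 64)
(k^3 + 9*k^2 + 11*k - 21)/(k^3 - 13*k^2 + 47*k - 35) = (k^2 + 10*k + 21)/(k^2 - 12*k + 35)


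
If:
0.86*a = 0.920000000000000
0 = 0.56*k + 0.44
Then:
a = 1.07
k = -0.79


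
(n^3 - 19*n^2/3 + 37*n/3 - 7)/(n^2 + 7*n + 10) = (3*n^3 - 19*n^2 + 37*n - 21)/(3*(n^2 + 7*n + 10))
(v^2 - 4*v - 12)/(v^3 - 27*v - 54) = (v + 2)/(v^2 + 6*v + 9)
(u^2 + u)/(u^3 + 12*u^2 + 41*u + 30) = u/(u^2 + 11*u + 30)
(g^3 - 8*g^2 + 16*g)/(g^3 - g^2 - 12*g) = (g - 4)/(g + 3)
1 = 1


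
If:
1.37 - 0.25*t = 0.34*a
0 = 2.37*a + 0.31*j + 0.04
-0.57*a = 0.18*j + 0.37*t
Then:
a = 1.53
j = -11.83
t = 3.40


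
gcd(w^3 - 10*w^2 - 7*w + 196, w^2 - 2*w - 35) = w - 7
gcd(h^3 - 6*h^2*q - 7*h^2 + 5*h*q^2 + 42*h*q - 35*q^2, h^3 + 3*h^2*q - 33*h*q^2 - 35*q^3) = -h + 5*q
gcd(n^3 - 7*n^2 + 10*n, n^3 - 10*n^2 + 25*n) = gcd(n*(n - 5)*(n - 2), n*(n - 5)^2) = n^2 - 5*n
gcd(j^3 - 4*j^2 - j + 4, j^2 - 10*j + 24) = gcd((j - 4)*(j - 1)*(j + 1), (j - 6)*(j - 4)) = j - 4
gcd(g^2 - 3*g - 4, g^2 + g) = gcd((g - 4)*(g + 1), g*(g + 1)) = g + 1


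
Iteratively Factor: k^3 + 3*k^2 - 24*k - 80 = (k + 4)*(k^2 - k - 20) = (k - 5)*(k + 4)*(k + 4)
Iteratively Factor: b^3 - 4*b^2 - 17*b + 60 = (b - 5)*(b^2 + b - 12) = (b - 5)*(b - 3)*(b + 4)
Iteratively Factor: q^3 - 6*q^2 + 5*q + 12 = (q - 4)*(q^2 - 2*q - 3) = (q - 4)*(q + 1)*(q - 3)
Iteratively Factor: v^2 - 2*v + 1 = (v - 1)*(v - 1)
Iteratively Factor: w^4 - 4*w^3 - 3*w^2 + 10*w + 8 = (w + 1)*(w^3 - 5*w^2 + 2*w + 8) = (w - 4)*(w + 1)*(w^2 - w - 2) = (w - 4)*(w + 1)^2*(w - 2)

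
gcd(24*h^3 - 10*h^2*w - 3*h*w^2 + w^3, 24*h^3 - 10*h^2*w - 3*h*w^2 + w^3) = 24*h^3 - 10*h^2*w - 3*h*w^2 + w^3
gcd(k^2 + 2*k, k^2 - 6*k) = k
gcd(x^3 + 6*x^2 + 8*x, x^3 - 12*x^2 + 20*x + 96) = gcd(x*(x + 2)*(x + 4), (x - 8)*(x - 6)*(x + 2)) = x + 2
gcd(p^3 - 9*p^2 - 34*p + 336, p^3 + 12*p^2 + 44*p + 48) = p + 6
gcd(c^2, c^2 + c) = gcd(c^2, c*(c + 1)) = c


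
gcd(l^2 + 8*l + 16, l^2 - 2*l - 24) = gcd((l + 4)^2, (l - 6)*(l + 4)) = l + 4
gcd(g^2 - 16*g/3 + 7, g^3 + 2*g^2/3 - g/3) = 1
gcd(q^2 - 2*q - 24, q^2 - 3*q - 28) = q + 4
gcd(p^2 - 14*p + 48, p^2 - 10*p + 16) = p - 8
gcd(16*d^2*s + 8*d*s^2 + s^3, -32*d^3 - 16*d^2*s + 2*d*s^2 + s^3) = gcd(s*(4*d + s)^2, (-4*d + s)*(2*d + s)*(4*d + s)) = 4*d + s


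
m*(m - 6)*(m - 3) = m^3 - 9*m^2 + 18*m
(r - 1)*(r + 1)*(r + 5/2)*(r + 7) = r^4 + 19*r^3/2 + 33*r^2/2 - 19*r/2 - 35/2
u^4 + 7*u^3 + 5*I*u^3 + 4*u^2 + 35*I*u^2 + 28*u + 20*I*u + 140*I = (u + 7)*(u - 2*I)*(u + 2*I)*(u + 5*I)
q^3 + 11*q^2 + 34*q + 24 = (q + 1)*(q + 4)*(q + 6)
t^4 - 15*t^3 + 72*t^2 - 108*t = t*(t - 6)^2*(t - 3)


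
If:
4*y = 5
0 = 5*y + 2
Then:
No Solution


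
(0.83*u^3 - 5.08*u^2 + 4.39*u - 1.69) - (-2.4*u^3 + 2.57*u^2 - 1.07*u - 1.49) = 3.23*u^3 - 7.65*u^2 + 5.46*u - 0.2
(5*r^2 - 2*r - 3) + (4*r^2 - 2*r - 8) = 9*r^2 - 4*r - 11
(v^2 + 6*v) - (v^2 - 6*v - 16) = 12*v + 16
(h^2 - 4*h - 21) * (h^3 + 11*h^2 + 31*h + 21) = h^5 + 7*h^4 - 34*h^3 - 334*h^2 - 735*h - 441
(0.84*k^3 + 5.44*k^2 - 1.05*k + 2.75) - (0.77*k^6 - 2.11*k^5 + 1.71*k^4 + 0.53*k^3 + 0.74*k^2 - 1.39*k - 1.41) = -0.77*k^6 + 2.11*k^5 - 1.71*k^4 + 0.31*k^3 + 4.7*k^2 + 0.34*k + 4.16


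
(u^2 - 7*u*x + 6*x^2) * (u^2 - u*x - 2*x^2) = u^4 - 8*u^3*x + 11*u^2*x^2 + 8*u*x^3 - 12*x^4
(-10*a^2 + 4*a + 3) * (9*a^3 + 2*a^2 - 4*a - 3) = -90*a^5 + 16*a^4 + 75*a^3 + 20*a^2 - 24*a - 9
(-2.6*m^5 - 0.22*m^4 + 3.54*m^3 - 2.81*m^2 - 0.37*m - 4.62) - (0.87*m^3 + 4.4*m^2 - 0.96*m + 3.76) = -2.6*m^5 - 0.22*m^4 + 2.67*m^3 - 7.21*m^2 + 0.59*m - 8.38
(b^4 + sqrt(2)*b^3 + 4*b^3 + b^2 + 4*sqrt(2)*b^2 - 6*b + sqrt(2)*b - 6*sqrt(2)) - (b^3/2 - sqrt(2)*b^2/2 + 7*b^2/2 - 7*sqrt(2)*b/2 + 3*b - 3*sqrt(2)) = b^4 + sqrt(2)*b^3 + 7*b^3/2 - 5*b^2/2 + 9*sqrt(2)*b^2/2 - 9*b + 9*sqrt(2)*b/2 - 3*sqrt(2)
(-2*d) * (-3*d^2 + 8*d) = 6*d^3 - 16*d^2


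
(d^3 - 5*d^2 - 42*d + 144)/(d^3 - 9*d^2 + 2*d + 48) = (d + 6)/(d + 2)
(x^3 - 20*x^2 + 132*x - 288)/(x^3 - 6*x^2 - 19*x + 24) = (x^2 - 12*x + 36)/(x^2 + 2*x - 3)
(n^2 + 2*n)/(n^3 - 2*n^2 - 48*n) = (n + 2)/(n^2 - 2*n - 48)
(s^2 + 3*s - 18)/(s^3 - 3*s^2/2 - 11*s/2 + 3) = 2*(s + 6)/(2*s^2 + 3*s - 2)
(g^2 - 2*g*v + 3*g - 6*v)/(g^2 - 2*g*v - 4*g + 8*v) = (g + 3)/(g - 4)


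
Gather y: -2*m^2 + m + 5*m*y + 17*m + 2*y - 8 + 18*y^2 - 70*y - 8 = -2*m^2 + 18*m + 18*y^2 + y*(5*m - 68) - 16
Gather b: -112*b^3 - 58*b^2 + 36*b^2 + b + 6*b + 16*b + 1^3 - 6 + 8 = -112*b^3 - 22*b^2 + 23*b + 3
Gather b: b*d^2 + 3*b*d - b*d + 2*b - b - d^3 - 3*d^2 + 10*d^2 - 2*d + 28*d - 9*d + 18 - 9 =b*(d^2 + 2*d + 1) - d^3 + 7*d^2 + 17*d + 9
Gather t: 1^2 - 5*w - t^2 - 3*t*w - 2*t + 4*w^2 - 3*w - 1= -t^2 + t*(-3*w - 2) + 4*w^2 - 8*w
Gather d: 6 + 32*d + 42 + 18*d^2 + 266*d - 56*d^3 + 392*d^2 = -56*d^3 + 410*d^2 + 298*d + 48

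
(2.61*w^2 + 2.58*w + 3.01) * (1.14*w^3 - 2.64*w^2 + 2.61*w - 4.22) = 2.9754*w^5 - 3.9492*w^4 + 3.4323*w^3 - 12.2268*w^2 - 3.0315*w - 12.7022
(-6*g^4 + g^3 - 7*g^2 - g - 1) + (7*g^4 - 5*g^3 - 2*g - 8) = g^4 - 4*g^3 - 7*g^2 - 3*g - 9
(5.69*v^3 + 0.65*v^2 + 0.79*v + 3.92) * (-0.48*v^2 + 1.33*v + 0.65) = -2.7312*v^5 + 7.2557*v^4 + 4.1838*v^3 - 0.4084*v^2 + 5.7271*v + 2.548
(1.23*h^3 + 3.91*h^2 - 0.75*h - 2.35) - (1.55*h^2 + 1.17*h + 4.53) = 1.23*h^3 + 2.36*h^2 - 1.92*h - 6.88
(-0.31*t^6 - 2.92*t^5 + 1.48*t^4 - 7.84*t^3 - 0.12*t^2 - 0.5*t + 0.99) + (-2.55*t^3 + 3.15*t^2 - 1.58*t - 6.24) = -0.31*t^6 - 2.92*t^5 + 1.48*t^4 - 10.39*t^3 + 3.03*t^2 - 2.08*t - 5.25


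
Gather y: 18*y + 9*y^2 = 9*y^2 + 18*y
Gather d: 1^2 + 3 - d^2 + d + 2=-d^2 + d + 6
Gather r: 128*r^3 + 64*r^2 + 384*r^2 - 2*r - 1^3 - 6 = 128*r^3 + 448*r^2 - 2*r - 7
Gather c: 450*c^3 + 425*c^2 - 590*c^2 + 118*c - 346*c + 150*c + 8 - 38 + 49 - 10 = 450*c^3 - 165*c^2 - 78*c + 9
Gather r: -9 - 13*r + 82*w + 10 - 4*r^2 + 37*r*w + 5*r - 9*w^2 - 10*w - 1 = -4*r^2 + r*(37*w - 8) - 9*w^2 + 72*w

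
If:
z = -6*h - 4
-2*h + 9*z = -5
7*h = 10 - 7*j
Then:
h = -31/56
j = 111/56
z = -19/28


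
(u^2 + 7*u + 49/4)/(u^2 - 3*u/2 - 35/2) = (u + 7/2)/(u - 5)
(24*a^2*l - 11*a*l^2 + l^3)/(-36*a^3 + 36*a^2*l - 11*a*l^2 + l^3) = l*(-8*a + l)/(12*a^2 - 8*a*l + l^2)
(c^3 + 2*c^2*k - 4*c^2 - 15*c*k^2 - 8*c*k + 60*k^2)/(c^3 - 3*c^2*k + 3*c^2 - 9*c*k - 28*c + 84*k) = (c + 5*k)/(c + 7)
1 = 1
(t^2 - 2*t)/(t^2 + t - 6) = t/(t + 3)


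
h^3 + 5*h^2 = h^2*(h + 5)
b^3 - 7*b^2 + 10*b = b*(b - 5)*(b - 2)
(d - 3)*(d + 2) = d^2 - d - 6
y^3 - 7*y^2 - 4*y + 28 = (y - 7)*(y - 2)*(y + 2)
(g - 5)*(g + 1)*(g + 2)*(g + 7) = g^4 + 5*g^3 - 27*g^2 - 101*g - 70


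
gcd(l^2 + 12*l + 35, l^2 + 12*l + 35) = l^2 + 12*l + 35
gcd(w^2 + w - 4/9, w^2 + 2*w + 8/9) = w + 4/3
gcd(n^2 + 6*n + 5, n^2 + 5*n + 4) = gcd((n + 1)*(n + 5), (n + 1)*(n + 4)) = n + 1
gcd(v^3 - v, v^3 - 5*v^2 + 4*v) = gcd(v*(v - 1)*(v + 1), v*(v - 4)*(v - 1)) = v^2 - v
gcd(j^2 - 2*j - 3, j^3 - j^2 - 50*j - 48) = j + 1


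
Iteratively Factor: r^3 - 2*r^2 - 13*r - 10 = (r + 2)*(r^2 - 4*r - 5) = (r + 1)*(r + 2)*(r - 5)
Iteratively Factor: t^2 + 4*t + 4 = (t + 2)*(t + 2)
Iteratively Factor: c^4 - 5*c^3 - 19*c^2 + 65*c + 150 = (c - 5)*(c^3 - 19*c - 30) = (c - 5)*(c + 3)*(c^2 - 3*c - 10) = (c - 5)^2*(c + 3)*(c + 2)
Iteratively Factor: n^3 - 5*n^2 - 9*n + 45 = (n - 3)*(n^2 - 2*n - 15) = (n - 3)*(n + 3)*(n - 5)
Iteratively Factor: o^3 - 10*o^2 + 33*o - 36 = (o - 4)*(o^2 - 6*o + 9) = (o - 4)*(o - 3)*(o - 3)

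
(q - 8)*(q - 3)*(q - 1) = q^3 - 12*q^2 + 35*q - 24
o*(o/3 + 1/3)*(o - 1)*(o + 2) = o^4/3 + 2*o^3/3 - o^2/3 - 2*o/3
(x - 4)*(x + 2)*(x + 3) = x^3 + x^2 - 14*x - 24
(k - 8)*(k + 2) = k^2 - 6*k - 16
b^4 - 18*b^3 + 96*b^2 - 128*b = b*(b - 8)^2*(b - 2)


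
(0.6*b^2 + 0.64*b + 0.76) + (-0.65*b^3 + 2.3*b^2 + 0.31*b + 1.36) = -0.65*b^3 + 2.9*b^2 + 0.95*b + 2.12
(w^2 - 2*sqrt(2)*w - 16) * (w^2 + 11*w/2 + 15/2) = w^4 - 2*sqrt(2)*w^3 + 11*w^3/2 - 11*sqrt(2)*w^2 - 17*w^2/2 - 88*w - 15*sqrt(2)*w - 120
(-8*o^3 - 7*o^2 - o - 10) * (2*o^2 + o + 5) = -16*o^5 - 22*o^4 - 49*o^3 - 56*o^2 - 15*o - 50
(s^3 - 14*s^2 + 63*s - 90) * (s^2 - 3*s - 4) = s^5 - 17*s^4 + 101*s^3 - 223*s^2 + 18*s + 360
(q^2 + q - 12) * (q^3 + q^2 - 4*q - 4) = q^5 + 2*q^4 - 15*q^3 - 20*q^2 + 44*q + 48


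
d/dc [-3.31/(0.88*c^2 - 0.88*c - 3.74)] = (5.8256*c - 2.9128)/(-0.88*c^2 + 0.88*c + 3.74)^2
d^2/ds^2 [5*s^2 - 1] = 10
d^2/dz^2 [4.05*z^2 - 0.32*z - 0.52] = 8.10000000000000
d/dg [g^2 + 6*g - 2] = 2*g + 6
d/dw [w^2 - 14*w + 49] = 2*w - 14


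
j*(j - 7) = j^2 - 7*j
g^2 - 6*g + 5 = (g - 5)*(g - 1)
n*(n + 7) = n^2 + 7*n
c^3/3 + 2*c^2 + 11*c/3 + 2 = (c/3 + 1)*(c + 1)*(c + 2)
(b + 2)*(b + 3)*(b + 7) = b^3 + 12*b^2 + 41*b + 42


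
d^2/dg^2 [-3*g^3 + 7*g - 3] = -18*g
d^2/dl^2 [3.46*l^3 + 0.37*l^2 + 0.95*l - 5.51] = 20.76*l + 0.74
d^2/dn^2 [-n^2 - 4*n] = -2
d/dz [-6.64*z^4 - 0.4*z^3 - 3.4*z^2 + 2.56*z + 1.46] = -26.56*z^3 - 1.2*z^2 - 6.8*z + 2.56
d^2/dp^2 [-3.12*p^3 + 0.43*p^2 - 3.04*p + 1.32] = 0.86 - 18.72*p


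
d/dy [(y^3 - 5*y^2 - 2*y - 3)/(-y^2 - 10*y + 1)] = (-y^4 - 20*y^3 + 51*y^2 - 16*y - 32)/(y^4 + 20*y^3 + 98*y^2 - 20*y + 1)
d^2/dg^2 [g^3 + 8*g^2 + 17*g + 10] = 6*g + 16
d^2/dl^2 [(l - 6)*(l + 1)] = 2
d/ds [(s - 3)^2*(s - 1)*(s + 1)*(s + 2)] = 5*s^4 - 16*s^3 - 12*s^2 + 44*s + 3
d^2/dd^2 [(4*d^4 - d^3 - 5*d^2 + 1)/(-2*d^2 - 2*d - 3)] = 2*(-16*d^6 - 48*d^5 - 120*d^4 - 214*d^3 - 300*d^2 + 15*d + 47)/(8*d^6 + 24*d^5 + 60*d^4 + 80*d^3 + 90*d^2 + 54*d + 27)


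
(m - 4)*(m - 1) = m^2 - 5*m + 4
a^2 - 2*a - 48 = (a - 8)*(a + 6)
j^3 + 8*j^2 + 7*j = j*(j + 1)*(j + 7)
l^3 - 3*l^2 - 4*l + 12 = (l - 3)*(l - 2)*(l + 2)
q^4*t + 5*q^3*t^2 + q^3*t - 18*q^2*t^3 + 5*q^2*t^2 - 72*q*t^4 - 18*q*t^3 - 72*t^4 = (q - 4*t)*(q + 3*t)*(q + 6*t)*(q*t + t)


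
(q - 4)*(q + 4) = q^2 - 16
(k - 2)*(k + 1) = k^2 - k - 2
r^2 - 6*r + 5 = (r - 5)*(r - 1)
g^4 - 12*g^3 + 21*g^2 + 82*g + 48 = (g - 8)*(g - 6)*(g + 1)^2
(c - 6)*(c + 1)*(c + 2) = c^3 - 3*c^2 - 16*c - 12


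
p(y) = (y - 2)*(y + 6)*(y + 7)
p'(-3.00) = -23.00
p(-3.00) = -60.00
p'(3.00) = 109.00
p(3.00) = 90.00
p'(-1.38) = -8.65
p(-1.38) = -87.76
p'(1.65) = 60.47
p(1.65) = -23.16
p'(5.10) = 206.23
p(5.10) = 416.36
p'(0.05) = 17.11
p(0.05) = -83.17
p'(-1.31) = -7.67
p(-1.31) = -88.33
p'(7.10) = 323.43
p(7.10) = 942.02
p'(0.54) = 28.75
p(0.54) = -71.99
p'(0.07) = 17.55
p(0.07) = -82.83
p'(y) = (y - 2)*(y + 6) + (y - 2)*(y + 7) + (y + 6)*(y + 7) = 3*y^2 + 22*y + 16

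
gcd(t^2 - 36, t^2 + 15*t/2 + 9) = t + 6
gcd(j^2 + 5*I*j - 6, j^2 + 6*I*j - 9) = j + 3*I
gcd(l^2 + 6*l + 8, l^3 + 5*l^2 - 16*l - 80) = l + 4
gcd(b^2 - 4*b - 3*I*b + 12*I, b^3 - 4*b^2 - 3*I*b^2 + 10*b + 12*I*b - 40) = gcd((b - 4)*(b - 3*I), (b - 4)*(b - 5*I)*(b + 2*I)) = b - 4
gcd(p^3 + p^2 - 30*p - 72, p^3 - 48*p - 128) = p + 4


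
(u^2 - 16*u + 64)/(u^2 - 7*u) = (u^2 - 16*u + 64)/(u*(u - 7))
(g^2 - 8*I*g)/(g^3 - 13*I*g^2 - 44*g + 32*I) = g/(g^2 - 5*I*g - 4)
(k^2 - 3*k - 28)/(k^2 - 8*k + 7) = (k + 4)/(k - 1)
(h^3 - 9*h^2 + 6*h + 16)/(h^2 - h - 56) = (h^2 - h - 2)/(h + 7)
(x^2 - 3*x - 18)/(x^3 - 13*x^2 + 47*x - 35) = (x^2 - 3*x - 18)/(x^3 - 13*x^2 + 47*x - 35)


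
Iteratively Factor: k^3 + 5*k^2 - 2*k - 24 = (k - 2)*(k^2 + 7*k + 12) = (k - 2)*(k + 4)*(k + 3)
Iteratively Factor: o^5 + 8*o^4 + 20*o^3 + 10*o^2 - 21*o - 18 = (o - 1)*(o^4 + 9*o^3 + 29*o^2 + 39*o + 18) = (o - 1)*(o + 3)*(o^3 + 6*o^2 + 11*o + 6) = (o - 1)*(o + 3)^2*(o^2 + 3*o + 2) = (o - 1)*(o + 1)*(o + 3)^2*(o + 2)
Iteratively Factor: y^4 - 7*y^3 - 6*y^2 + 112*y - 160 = (y - 5)*(y^3 - 2*y^2 - 16*y + 32) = (y - 5)*(y - 2)*(y^2 - 16) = (y - 5)*(y - 2)*(y + 4)*(y - 4)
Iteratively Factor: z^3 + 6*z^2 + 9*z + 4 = (z + 4)*(z^2 + 2*z + 1) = (z + 1)*(z + 4)*(z + 1)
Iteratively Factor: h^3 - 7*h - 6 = (h - 3)*(h^2 + 3*h + 2) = (h - 3)*(h + 1)*(h + 2)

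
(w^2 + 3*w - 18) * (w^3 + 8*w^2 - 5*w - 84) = w^5 + 11*w^4 + w^3 - 243*w^2 - 162*w + 1512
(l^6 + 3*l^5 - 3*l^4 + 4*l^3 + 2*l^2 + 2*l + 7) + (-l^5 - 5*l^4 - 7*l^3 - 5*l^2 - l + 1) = l^6 + 2*l^5 - 8*l^4 - 3*l^3 - 3*l^2 + l + 8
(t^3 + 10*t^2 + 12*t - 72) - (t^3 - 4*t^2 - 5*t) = 14*t^2 + 17*t - 72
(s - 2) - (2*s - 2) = -s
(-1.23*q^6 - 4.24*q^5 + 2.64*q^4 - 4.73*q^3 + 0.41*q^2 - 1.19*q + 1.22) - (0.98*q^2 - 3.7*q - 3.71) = -1.23*q^6 - 4.24*q^5 + 2.64*q^4 - 4.73*q^3 - 0.57*q^2 + 2.51*q + 4.93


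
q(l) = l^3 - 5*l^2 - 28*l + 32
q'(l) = 3*l^2 - 10*l - 28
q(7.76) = -19.08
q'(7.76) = 75.05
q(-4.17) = -10.70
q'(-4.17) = 65.87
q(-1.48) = 59.25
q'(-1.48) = -6.63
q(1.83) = -29.86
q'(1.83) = -36.25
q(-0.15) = 36.08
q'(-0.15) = -26.43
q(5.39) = -107.59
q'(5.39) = 5.26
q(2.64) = -58.37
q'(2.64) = -33.49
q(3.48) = -83.85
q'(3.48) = -26.47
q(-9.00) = -850.00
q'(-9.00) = 305.00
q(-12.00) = -2080.00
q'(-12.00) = 524.00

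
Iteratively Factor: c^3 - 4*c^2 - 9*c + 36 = (c + 3)*(c^2 - 7*c + 12) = (c - 3)*(c + 3)*(c - 4)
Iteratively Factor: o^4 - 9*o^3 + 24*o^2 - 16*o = (o)*(o^3 - 9*o^2 + 24*o - 16) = o*(o - 4)*(o^2 - 5*o + 4) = o*(o - 4)*(o - 1)*(o - 4)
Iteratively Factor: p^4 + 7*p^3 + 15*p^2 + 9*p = (p + 3)*(p^3 + 4*p^2 + 3*p) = p*(p + 3)*(p^2 + 4*p + 3) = p*(p + 1)*(p + 3)*(p + 3)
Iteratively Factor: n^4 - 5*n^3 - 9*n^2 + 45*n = (n)*(n^3 - 5*n^2 - 9*n + 45) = n*(n - 3)*(n^2 - 2*n - 15) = n*(n - 3)*(n + 3)*(n - 5)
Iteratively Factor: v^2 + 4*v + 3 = (v + 1)*(v + 3)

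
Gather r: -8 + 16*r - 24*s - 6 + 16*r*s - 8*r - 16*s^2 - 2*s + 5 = r*(16*s + 8) - 16*s^2 - 26*s - 9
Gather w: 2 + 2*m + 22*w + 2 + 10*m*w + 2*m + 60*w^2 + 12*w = 4*m + 60*w^2 + w*(10*m + 34) + 4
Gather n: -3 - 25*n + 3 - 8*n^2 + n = -8*n^2 - 24*n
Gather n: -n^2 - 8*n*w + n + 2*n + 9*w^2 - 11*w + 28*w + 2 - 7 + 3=-n^2 + n*(3 - 8*w) + 9*w^2 + 17*w - 2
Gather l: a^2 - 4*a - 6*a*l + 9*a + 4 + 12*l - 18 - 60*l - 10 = a^2 + 5*a + l*(-6*a - 48) - 24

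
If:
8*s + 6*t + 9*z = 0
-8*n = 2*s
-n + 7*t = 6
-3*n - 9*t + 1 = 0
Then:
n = -47/30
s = 94/15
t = 19/30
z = -809/135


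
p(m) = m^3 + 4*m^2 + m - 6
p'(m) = 3*m^2 + 8*m + 1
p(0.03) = -5.97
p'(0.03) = 1.24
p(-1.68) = -1.13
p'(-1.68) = -3.97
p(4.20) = 142.85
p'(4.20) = 87.52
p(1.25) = 3.45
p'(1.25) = 15.69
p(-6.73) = -136.38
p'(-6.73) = 83.04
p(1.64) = 10.81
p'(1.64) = 22.19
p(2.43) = 34.40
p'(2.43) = 38.15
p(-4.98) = -35.28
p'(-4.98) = 35.56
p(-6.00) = -84.00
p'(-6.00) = 61.00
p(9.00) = 1056.00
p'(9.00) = 316.00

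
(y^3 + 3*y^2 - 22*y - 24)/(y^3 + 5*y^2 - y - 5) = (y^2 + 2*y - 24)/(y^2 + 4*y - 5)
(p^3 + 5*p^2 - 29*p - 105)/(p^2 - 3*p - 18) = (p^2 + 2*p - 35)/(p - 6)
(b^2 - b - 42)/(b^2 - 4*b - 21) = (b + 6)/(b + 3)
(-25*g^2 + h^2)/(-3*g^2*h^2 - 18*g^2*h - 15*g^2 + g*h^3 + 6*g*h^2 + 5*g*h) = (25*g^2 - h^2)/(g*(3*g*h^2 + 18*g*h + 15*g - h^3 - 6*h^2 - 5*h))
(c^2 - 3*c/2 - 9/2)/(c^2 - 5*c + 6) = (c + 3/2)/(c - 2)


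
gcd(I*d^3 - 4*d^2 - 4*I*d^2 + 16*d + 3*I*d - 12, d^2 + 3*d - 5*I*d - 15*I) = 1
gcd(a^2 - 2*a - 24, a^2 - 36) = a - 6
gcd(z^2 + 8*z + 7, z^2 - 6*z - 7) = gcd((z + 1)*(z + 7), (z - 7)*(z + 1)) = z + 1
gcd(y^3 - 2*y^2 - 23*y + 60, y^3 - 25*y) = y + 5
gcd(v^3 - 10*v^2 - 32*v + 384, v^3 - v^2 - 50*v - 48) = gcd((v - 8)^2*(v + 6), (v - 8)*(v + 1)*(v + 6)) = v^2 - 2*v - 48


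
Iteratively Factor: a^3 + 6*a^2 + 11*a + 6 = (a + 2)*(a^2 + 4*a + 3) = (a + 2)*(a + 3)*(a + 1)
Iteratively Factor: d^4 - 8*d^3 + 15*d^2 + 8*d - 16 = (d + 1)*(d^3 - 9*d^2 + 24*d - 16) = (d - 1)*(d + 1)*(d^2 - 8*d + 16) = (d - 4)*(d - 1)*(d + 1)*(d - 4)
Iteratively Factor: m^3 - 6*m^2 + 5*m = (m - 5)*(m^2 - m) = m*(m - 5)*(m - 1)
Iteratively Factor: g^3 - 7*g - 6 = (g + 1)*(g^2 - g - 6) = (g - 3)*(g + 1)*(g + 2)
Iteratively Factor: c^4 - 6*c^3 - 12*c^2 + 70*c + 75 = (c - 5)*(c^3 - c^2 - 17*c - 15) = (c - 5)*(c + 3)*(c^2 - 4*c - 5) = (c - 5)*(c + 1)*(c + 3)*(c - 5)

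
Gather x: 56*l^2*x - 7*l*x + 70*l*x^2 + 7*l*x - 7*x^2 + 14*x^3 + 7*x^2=56*l^2*x + 70*l*x^2 + 14*x^3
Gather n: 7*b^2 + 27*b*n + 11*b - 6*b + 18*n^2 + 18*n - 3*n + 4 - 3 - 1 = 7*b^2 + 5*b + 18*n^2 + n*(27*b + 15)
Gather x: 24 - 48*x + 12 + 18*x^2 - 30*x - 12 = 18*x^2 - 78*x + 24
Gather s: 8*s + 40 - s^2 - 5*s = -s^2 + 3*s + 40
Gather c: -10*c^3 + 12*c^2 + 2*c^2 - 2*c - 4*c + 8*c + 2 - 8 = -10*c^3 + 14*c^2 + 2*c - 6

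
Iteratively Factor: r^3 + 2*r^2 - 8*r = (r)*(r^2 + 2*r - 8) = r*(r + 4)*(r - 2)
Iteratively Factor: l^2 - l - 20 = (l - 5)*(l + 4)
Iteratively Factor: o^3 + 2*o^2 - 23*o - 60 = (o + 4)*(o^2 - 2*o - 15) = (o - 5)*(o + 4)*(o + 3)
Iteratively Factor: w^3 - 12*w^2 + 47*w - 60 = (w - 3)*(w^2 - 9*w + 20) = (w - 4)*(w - 3)*(w - 5)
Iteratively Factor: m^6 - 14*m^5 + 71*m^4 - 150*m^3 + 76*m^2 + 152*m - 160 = (m + 1)*(m^5 - 15*m^4 + 86*m^3 - 236*m^2 + 312*m - 160) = (m - 5)*(m + 1)*(m^4 - 10*m^3 + 36*m^2 - 56*m + 32) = (m - 5)*(m - 2)*(m + 1)*(m^3 - 8*m^2 + 20*m - 16) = (m - 5)*(m - 2)^2*(m + 1)*(m^2 - 6*m + 8) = (m - 5)*(m - 4)*(m - 2)^2*(m + 1)*(m - 2)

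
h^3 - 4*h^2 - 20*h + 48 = (h - 6)*(h - 2)*(h + 4)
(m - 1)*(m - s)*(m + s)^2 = m^4 + m^3*s - m^3 - m^2*s^2 - m^2*s - m*s^3 + m*s^2 + s^3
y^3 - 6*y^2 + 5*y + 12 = (y - 4)*(y - 3)*(y + 1)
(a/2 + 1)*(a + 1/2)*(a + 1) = a^3/2 + 7*a^2/4 + 7*a/4 + 1/2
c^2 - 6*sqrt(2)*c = c*(c - 6*sqrt(2))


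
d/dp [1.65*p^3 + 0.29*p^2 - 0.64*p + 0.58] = 4.95*p^2 + 0.58*p - 0.64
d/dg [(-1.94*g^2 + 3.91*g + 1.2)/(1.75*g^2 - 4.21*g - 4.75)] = (1.3249*g^2 + 14.23*g - 13.5205)/(3.0625*g^4 - 14.735*g^3 + 1.0991*g^2 + 39.995*g + 22.5625)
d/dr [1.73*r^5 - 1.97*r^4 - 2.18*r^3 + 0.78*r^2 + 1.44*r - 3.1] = 8.65*r^4 - 7.88*r^3 - 6.54*r^2 + 1.56*r + 1.44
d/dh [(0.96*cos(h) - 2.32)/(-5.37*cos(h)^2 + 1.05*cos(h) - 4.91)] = (-5.1552*cos(h)^2 + 24.9168*cos(h) + 2.2776)*sin(h)/(28.8369*cos(h)^4 - 11.277*cos(h)^3 + 53.8359*cos(h)^2 - 10.311*cos(h) + 24.1081)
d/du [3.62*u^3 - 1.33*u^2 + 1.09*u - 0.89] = 10.86*u^2 - 2.66*u + 1.09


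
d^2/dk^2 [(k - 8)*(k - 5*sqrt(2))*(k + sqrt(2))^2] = 12*k^2 - 48*k - 18*sqrt(2)*k - 36 + 48*sqrt(2)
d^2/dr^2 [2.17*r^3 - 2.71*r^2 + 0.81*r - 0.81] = 13.02*r - 5.42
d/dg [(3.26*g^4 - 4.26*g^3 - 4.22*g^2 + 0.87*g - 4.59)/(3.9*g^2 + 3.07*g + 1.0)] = (25.428*g^5 + 13.4106*g^4 - 13.1164*g^3 - 29.1284*g^2 + 27.362*g + 14.9613)/(15.21*g^4 + 23.946*g^3 + 17.2249*g^2 + 6.14*g + 1.0)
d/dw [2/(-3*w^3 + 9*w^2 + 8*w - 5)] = 2*(9*w^2 - 18*w - 8)/(3*w^3 - 9*w^2 - 8*w + 5)^2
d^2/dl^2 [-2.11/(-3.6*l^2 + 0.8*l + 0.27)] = (54.6912*l^2 - 12.1536*l - 2.11*(7.2*l - 0.8)*(14.4*l - 1.6) - 4.10184)/(-3.6*l^2 + 0.8*l + 0.27)^3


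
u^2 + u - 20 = (u - 4)*(u + 5)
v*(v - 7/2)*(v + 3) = v^3 - v^2/2 - 21*v/2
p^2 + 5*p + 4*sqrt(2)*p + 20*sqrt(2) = (p + 5)*(p + 4*sqrt(2))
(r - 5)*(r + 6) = r^2 + r - 30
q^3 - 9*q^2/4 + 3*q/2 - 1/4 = (q - 1)^2*(q - 1/4)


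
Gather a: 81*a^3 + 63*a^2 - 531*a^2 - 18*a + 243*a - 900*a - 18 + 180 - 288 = 81*a^3 - 468*a^2 - 675*a - 126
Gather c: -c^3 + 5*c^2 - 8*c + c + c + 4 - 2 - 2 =-c^3 + 5*c^2 - 6*c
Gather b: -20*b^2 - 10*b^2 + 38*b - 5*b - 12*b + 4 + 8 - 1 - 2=-30*b^2 + 21*b + 9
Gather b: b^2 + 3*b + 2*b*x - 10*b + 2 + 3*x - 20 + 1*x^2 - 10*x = b^2 + b*(2*x - 7) + x^2 - 7*x - 18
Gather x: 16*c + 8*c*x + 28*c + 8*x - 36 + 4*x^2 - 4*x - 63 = 44*c + 4*x^2 + x*(8*c + 4) - 99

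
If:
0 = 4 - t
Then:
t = 4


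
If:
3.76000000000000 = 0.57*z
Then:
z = 6.60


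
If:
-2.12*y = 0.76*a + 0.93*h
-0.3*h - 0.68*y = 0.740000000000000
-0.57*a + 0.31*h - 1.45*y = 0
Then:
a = 3.04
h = 0.16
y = -1.16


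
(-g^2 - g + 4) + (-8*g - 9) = -g^2 - 9*g - 5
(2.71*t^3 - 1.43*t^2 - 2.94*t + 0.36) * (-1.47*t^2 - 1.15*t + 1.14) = -3.9837*t^5 - 1.0144*t^4 + 9.0557*t^3 + 1.2216*t^2 - 3.7656*t + 0.4104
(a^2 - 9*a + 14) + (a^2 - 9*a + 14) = 2*a^2 - 18*a + 28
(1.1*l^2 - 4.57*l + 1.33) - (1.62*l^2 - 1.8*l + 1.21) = -0.52*l^2 - 2.77*l + 0.12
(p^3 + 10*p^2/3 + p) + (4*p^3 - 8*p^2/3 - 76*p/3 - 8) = 5*p^3 + 2*p^2/3 - 73*p/3 - 8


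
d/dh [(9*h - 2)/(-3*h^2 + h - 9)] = (-27*h^2 + 9*h + (6*h - 1)*(9*h - 2) - 81)/(3*h^2 - h + 9)^2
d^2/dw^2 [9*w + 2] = 0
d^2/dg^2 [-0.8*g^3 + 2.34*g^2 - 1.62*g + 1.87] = 4.68 - 4.8*g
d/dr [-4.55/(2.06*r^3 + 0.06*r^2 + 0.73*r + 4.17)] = (28.119*r^2 + 0.546*r + 3.3215)/(2.06*r^3 + 0.06*r^2 + 0.73*r + 4.17)^2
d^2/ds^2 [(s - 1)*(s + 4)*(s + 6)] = 6*s + 18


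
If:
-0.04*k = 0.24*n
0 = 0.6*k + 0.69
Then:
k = -1.15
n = 0.19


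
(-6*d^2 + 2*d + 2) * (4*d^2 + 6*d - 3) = -24*d^4 - 28*d^3 + 38*d^2 + 6*d - 6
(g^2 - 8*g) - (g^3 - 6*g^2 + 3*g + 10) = -g^3 + 7*g^2 - 11*g - 10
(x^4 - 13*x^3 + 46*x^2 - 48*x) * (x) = x^5 - 13*x^4 + 46*x^3 - 48*x^2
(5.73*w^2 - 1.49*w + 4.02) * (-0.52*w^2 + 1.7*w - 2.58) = -2.9796*w^4 + 10.5158*w^3 - 19.4068*w^2 + 10.6782*w - 10.3716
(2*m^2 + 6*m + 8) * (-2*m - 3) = -4*m^3 - 18*m^2 - 34*m - 24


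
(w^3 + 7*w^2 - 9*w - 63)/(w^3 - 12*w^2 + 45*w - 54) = (w^2 + 10*w + 21)/(w^2 - 9*w + 18)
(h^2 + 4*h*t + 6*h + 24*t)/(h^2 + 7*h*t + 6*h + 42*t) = (h + 4*t)/(h + 7*t)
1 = 1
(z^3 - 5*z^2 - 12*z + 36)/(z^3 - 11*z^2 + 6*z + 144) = (z - 2)/(z - 8)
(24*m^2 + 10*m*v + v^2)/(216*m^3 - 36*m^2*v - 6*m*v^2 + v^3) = (4*m + v)/(36*m^2 - 12*m*v + v^2)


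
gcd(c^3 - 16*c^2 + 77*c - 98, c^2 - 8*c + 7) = c - 7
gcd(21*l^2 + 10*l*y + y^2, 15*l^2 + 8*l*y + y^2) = 3*l + y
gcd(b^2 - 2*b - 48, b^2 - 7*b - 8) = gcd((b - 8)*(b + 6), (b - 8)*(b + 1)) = b - 8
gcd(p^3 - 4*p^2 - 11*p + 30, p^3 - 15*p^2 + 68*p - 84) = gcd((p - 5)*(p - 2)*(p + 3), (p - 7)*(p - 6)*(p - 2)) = p - 2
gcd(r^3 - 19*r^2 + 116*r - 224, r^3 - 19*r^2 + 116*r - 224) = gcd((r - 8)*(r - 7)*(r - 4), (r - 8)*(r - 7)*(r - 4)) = r^3 - 19*r^2 + 116*r - 224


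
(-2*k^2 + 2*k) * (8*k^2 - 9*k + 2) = -16*k^4 + 34*k^3 - 22*k^2 + 4*k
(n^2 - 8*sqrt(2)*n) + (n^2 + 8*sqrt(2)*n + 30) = 2*n^2 + 30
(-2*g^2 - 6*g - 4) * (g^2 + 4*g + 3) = -2*g^4 - 14*g^3 - 34*g^2 - 34*g - 12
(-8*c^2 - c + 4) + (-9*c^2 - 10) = -17*c^2 - c - 6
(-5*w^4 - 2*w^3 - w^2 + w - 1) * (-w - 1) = 5*w^5 + 7*w^4 + 3*w^3 + 1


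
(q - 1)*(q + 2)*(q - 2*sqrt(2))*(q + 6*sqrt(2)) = q^4 + q^3 + 4*sqrt(2)*q^3 - 26*q^2 + 4*sqrt(2)*q^2 - 24*q - 8*sqrt(2)*q + 48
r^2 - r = r*(r - 1)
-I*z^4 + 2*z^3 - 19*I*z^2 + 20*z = z*(z - 4*I)*(z + 5*I)*(-I*z + 1)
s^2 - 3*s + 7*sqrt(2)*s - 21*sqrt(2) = (s - 3)*(s + 7*sqrt(2))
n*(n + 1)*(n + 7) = n^3 + 8*n^2 + 7*n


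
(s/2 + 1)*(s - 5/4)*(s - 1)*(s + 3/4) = s^4/2 + s^3/4 - 55*s^2/32 + s/32 + 15/16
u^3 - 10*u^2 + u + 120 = (u - 8)*(u - 5)*(u + 3)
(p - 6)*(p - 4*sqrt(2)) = p^2 - 6*p - 4*sqrt(2)*p + 24*sqrt(2)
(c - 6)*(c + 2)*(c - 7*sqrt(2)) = c^3 - 7*sqrt(2)*c^2 - 4*c^2 - 12*c + 28*sqrt(2)*c + 84*sqrt(2)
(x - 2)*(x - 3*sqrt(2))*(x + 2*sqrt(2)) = x^3 - 2*x^2 - sqrt(2)*x^2 - 12*x + 2*sqrt(2)*x + 24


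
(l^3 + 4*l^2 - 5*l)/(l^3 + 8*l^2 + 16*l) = (l^2 + 4*l - 5)/(l^2 + 8*l + 16)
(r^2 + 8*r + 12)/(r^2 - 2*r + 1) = (r^2 + 8*r + 12)/(r^2 - 2*r + 1)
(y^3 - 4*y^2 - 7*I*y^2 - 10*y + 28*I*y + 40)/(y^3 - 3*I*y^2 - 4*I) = (y^2 - y*(4 + 5*I) + 20*I)/(y^2 - I*y + 2)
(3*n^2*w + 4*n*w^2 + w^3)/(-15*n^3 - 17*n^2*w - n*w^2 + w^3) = w/(-5*n + w)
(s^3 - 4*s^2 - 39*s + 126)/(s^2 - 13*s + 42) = (s^2 + 3*s - 18)/(s - 6)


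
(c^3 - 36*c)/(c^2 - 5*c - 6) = c*(c + 6)/(c + 1)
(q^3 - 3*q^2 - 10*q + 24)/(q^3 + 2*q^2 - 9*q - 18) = (q^2 - 6*q + 8)/(q^2 - q - 6)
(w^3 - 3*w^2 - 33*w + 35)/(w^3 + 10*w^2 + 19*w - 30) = (w - 7)/(w + 6)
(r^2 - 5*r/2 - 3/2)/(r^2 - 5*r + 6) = (r + 1/2)/(r - 2)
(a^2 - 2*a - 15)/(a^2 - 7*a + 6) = (a^2 - 2*a - 15)/(a^2 - 7*a + 6)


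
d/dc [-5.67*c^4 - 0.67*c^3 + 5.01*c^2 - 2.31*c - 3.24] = -22.68*c^3 - 2.01*c^2 + 10.02*c - 2.31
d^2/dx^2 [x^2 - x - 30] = 2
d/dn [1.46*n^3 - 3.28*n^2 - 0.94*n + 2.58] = 4.38*n^2 - 6.56*n - 0.94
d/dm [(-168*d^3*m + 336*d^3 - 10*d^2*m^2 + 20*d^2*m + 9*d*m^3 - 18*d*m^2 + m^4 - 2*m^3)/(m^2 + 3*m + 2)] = (168*d^3*m^2 - 672*d^3*m - 1344*d^3 - 50*d^2*m^2 - 40*d^2*m + 40*d^2 + 9*d*m^4 + 54*d*m^3 - 72*d*m + 2*m^5 + 7*m^4 - 4*m^3 - 12*m^2)/(m^4 + 6*m^3 + 13*m^2 + 12*m + 4)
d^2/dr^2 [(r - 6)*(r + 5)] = 2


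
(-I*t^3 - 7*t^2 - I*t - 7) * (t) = -I*t^4 - 7*t^3 - I*t^2 - 7*t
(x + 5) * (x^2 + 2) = x^3 + 5*x^2 + 2*x + 10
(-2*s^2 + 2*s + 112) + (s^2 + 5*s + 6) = -s^2 + 7*s + 118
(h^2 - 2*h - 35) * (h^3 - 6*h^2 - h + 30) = h^5 - 8*h^4 - 24*h^3 + 242*h^2 - 25*h - 1050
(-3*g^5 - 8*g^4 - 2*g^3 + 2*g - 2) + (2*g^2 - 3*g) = -3*g^5 - 8*g^4 - 2*g^3 + 2*g^2 - g - 2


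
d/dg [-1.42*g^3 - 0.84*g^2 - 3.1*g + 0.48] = -4.26*g^2 - 1.68*g - 3.1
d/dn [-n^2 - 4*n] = -2*n - 4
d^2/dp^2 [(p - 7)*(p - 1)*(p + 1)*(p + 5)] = 12*p^2 - 12*p - 72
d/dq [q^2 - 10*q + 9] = 2*q - 10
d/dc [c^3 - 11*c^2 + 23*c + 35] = 3*c^2 - 22*c + 23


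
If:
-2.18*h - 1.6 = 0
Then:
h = -0.73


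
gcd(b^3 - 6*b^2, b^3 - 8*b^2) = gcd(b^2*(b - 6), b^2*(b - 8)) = b^2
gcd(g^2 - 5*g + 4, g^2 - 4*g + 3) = g - 1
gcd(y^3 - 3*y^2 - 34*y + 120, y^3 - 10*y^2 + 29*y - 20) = y^2 - 9*y + 20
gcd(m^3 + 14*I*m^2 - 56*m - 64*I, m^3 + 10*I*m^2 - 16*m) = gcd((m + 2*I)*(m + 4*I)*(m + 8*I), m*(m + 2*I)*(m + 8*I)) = m^2 + 10*I*m - 16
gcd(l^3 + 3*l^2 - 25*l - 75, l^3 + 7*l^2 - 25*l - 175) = l^2 - 25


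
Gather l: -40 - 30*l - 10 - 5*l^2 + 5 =-5*l^2 - 30*l - 45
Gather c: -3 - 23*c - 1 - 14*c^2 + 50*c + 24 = -14*c^2 + 27*c + 20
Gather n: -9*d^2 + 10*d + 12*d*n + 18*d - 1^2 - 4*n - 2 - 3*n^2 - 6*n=-9*d^2 + 28*d - 3*n^2 + n*(12*d - 10) - 3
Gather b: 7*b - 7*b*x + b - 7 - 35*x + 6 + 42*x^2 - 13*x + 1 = b*(8 - 7*x) + 42*x^2 - 48*x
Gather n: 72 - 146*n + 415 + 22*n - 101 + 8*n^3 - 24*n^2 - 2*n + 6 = 8*n^3 - 24*n^2 - 126*n + 392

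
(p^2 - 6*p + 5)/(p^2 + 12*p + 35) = (p^2 - 6*p + 5)/(p^2 + 12*p + 35)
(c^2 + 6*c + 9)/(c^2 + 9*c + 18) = (c + 3)/(c + 6)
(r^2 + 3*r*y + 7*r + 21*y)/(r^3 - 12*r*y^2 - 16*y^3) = (-r^2 - 3*r*y - 7*r - 21*y)/(-r^3 + 12*r*y^2 + 16*y^3)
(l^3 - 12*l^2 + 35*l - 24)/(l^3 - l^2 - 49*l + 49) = (l^2 - 11*l + 24)/(l^2 - 49)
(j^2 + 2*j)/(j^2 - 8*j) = (j + 2)/(j - 8)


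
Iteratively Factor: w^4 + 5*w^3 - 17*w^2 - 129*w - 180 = (w - 5)*(w^3 + 10*w^2 + 33*w + 36) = (w - 5)*(w + 3)*(w^2 + 7*w + 12) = (w - 5)*(w + 3)*(w + 4)*(w + 3)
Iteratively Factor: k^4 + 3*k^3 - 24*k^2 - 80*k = (k)*(k^3 + 3*k^2 - 24*k - 80) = k*(k + 4)*(k^2 - k - 20) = k*(k - 5)*(k + 4)*(k + 4)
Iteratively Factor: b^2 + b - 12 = (b + 4)*(b - 3)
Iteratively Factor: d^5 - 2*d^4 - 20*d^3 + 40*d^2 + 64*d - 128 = (d - 2)*(d^4 - 20*d^2 + 64) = (d - 2)^2*(d^3 + 2*d^2 - 16*d - 32) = (d - 2)^2*(d + 4)*(d^2 - 2*d - 8) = (d - 4)*(d - 2)^2*(d + 4)*(d + 2)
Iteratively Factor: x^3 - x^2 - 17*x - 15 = (x - 5)*(x^2 + 4*x + 3) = (x - 5)*(x + 3)*(x + 1)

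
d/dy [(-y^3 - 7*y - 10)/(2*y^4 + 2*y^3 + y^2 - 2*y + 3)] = (2*y^6 + 41*y^4 + 112*y^3 + 58*y^2 + 20*y - 41)/(4*y^8 + 8*y^7 + 8*y^6 - 4*y^5 + 5*y^4 + 8*y^3 + 10*y^2 - 12*y + 9)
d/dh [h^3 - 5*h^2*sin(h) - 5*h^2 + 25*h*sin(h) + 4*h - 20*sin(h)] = -5*h^2*cos(h) + 3*h^2 - 10*h*sin(h) + 25*h*cos(h) - 10*h + 25*sin(h) - 20*cos(h) + 4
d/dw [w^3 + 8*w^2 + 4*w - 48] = 3*w^2 + 16*w + 4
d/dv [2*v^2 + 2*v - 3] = 4*v + 2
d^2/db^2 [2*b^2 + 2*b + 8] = 4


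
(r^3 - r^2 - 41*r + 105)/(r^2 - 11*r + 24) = (r^2 + 2*r - 35)/(r - 8)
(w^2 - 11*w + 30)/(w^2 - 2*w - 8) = (-w^2 + 11*w - 30)/(-w^2 + 2*w + 8)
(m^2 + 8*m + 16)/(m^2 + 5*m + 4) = (m + 4)/(m + 1)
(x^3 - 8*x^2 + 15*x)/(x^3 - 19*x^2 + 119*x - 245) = x*(x - 3)/(x^2 - 14*x + 49)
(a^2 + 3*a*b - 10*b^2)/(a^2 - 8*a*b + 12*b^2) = (a + 5*b)/(a - 6*b)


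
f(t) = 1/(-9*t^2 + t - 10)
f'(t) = (18*t - 1)/(-9*t^2 + t - 10)^2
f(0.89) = -0.06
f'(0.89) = 0.06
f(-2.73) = -0.01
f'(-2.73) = -0.01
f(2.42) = -0.02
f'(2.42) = 0.01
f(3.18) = -0.01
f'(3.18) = 0.01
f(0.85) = -0.06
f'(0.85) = 0.06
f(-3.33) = -0.01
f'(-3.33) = -0.00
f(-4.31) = -0.01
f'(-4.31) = -0.00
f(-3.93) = -0.01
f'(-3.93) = -0.00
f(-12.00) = 0.00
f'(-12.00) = 0.00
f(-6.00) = 0.00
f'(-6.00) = 0.00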